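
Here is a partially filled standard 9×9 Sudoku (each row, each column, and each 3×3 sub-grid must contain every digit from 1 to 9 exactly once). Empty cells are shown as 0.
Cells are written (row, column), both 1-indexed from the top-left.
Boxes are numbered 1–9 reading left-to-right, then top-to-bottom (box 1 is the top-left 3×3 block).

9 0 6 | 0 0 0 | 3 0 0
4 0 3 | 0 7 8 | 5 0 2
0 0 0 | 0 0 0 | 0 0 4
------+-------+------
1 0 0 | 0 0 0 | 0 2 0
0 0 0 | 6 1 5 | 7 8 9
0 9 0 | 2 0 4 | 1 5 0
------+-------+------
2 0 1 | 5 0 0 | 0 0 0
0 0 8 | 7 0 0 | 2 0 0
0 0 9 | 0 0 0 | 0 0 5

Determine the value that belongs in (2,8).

6

Cell (2,8) itself could take any of {1, 6, 9} by direct elimination.
Consider where 6 can go in row 2.
(2,2) is out (box 1 already has a 6).
(2,4) is out (column 4 already has a 6).
So the only cell in row 2 that can hold 6 is (2,8).
Therefore (2,8) = 6.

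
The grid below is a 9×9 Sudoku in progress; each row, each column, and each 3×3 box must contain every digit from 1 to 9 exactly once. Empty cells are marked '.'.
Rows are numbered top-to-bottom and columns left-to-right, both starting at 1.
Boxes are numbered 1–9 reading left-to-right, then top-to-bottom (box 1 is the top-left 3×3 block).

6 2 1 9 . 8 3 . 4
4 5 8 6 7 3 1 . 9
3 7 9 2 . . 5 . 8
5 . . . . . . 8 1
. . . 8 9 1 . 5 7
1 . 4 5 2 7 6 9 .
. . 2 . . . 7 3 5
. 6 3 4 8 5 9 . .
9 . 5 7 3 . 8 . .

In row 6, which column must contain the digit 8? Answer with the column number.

Consider where 8 can go in row 6.
R6C9 is out (column 9 already has a 8).
So the only cell in row 6 that can hold 8 is R6C2.
That is column 2.

2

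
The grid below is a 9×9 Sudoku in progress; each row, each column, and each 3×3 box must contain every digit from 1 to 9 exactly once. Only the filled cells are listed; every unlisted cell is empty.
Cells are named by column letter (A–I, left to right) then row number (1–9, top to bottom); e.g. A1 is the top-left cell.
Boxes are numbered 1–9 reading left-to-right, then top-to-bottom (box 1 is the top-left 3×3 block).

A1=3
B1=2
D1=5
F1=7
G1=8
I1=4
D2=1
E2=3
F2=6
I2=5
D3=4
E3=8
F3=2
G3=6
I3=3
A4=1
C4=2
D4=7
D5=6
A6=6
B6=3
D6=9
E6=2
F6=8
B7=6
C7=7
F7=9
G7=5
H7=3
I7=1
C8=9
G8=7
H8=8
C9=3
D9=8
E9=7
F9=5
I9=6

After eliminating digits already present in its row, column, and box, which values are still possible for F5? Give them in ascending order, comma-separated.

Row 5 already contains {6}.
Column F already contains {2, 5, 6, 7, 8, 9}.
Its 3×3 block (box 5) already contains {2, 6, 7, 8, 9}.
Removing those from 1–9 leaves {1, 3, 4} as the candidates for F5.

1,3,4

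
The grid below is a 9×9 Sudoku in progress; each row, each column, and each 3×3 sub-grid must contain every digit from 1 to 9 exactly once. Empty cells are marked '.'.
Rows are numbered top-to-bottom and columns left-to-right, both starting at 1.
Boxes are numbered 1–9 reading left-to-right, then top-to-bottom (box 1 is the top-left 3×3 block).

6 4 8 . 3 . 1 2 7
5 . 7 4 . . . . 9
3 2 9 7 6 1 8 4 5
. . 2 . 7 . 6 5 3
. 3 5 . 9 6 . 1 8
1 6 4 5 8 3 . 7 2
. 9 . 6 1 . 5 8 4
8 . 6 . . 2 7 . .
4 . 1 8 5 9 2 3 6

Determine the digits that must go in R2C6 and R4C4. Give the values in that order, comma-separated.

8,1

For R2C6:
  Row 2 already contains {4, 5, 7, 9}.
  Column 6 already contains {1, 2, 3, 6, 9}.
  Its 3×3 block (box 2) already contains {1, 3, 4, 6, 7}.
  The only value from 1–9 not eliminated is 8, so R2C6 = 8.
For R4C4:
  Row 4 already contains {2, 3, 5, 6, 7}.
  Column 4 already contains {4, 5, 6, 7, 8}.
  Its 3×3 block (box 5) already contains {3, 5, 6, 7, 8, 9}.
  The only value from 1–9 not eliminated is 1, so R4C4 = 1.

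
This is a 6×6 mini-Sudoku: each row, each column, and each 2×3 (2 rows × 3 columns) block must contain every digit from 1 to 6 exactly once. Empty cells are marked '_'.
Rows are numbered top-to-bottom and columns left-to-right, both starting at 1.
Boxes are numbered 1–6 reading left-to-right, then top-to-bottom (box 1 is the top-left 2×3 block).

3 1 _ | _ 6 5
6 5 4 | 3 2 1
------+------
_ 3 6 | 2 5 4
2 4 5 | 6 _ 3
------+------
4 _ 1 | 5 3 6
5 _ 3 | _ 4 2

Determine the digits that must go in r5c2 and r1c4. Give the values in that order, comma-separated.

2,4

For r5c2:
  Row 5 already contains {1, 3, 4, 5, 6}.
  Column 2 already contains {1, 3, 4, 5}.
  Its 2×3 block (box 5) already contains {1, 3, 4, 5}.
  The only value from 1–6 not eliminated is 2, so r5c2 = 2.
For r1c4:
  Row 1 already contains {1, 3, 5, 6}.
  Column 4 already contains {2, 3, 5, 6}.
  Its 2×3 block (box 2) already contains {1, 2, 3, 5, 6}.
  The only value from 1–6 not eliminated is 4, so r1c4 = 4.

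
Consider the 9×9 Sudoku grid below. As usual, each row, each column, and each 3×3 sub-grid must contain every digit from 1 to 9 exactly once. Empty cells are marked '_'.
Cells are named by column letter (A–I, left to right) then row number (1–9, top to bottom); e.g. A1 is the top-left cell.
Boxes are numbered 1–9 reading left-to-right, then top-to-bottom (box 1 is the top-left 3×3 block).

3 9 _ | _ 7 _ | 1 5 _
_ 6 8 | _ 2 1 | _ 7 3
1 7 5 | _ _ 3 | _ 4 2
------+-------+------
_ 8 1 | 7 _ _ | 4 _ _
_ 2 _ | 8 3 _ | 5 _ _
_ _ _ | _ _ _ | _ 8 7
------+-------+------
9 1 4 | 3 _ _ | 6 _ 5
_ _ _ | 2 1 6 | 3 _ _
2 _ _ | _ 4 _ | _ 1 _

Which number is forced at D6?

Cell D6 itself could take any of {1, 4, 5, 6, 9} by direct elimination.
Consider where 1 can go in row 6.
A6 is out (column A already has a 1). B6 is out (column B already has a 1). C6 is out (column C already has a 1). E6 is out (column E already has a 1). The remaining empty cells in row 6 are similarly blocked.
So the only cell in row 6 that can hold 1 is D6.
Therefore D6 = 1.

1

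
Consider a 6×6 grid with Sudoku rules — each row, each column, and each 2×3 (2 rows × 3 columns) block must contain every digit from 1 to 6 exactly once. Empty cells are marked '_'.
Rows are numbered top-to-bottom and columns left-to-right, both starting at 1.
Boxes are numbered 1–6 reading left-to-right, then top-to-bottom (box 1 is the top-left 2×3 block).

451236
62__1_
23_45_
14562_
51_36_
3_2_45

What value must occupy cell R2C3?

3

Row 2 already contains {1, 2, 6}.
Column 3 already contains {1, 2, 5}.
Its 2×3 block (box 1) already contains {1, 2, 4, 5, 6}.
The only value from 1–6 not eliminated is 3, so R2C3 = 3.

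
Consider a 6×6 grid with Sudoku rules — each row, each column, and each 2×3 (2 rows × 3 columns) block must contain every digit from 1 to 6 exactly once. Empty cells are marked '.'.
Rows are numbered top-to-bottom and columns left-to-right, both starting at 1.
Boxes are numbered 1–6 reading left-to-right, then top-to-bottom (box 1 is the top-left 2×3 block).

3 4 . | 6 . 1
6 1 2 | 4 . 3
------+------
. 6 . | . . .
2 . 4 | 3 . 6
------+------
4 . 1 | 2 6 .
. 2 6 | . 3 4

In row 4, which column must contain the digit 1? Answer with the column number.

Consider where 1 can go in row 4.
R4C2 is out (column 2 already has a 1).
So the only cell in row 4 that can hold 1 is R4C5.
That is column 5.

5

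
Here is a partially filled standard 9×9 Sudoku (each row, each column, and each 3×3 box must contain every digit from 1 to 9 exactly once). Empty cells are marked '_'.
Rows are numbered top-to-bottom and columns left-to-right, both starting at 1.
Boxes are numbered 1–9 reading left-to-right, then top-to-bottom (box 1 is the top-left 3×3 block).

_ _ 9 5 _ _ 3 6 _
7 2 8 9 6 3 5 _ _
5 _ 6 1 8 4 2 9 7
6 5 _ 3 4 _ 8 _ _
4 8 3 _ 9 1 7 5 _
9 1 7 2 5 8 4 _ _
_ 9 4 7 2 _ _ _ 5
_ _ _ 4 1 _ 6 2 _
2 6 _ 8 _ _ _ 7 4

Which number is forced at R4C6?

Row 4 already contains {3, 4, 5, 6, 8}.
Column 6 already contains {1, 3, 4, 8}.
Its 3×3 block (box 5) already contains {1, 2, 3, 4, 5, 8, 9}.
The only value from 1–9 not eliminated is 7, so R4C6 = 7.

7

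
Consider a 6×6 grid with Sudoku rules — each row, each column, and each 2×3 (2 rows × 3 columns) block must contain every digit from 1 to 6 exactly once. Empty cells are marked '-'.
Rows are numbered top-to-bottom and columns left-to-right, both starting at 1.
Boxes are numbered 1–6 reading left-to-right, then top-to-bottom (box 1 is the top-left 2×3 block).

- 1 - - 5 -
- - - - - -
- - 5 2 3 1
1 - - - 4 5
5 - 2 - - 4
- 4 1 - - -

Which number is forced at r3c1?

4

Cell r3c1 itself could take any of {4, 6} by direct elimination.
Consider where 4 can go in box 3.
r3c2 is out (column 2 already has a 4).
r4c2 is out (row 4 already has a 4).
r4c3 is out (row 4 already has a 4).
So the only cell in box 3 that can hold 4 is r3c1.
Therefore r3c1 = 4.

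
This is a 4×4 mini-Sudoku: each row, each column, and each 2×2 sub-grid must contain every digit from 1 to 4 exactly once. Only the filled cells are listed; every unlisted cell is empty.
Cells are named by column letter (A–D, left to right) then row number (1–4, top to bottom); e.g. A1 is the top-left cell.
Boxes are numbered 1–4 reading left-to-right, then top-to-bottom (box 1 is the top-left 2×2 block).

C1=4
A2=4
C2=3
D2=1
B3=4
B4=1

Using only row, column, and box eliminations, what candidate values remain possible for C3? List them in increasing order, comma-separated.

1,2

Row 3 already contains {4}.
Column C already contains {3, 4}.
Its 2×2 block (box 4) already contains {}.
Removing those from 1–4 leaves {1, 2} as the candidates for C3.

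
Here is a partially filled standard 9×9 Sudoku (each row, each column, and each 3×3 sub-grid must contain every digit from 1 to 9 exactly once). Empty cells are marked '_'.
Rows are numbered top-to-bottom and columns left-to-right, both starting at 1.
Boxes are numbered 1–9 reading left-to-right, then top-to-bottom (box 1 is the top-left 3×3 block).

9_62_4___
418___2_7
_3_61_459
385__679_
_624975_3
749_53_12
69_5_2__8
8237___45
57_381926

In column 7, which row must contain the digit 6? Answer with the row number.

6

Consider where 6 can go in column 7.
R1C7 is out (row 1 already has a 6).
R7C7 is out (row 7 already has a 6).
R8C7 is out (box 9 already has a 6).
So the only cell in column 7 that can hold 6 is R6C7.
That is row 6.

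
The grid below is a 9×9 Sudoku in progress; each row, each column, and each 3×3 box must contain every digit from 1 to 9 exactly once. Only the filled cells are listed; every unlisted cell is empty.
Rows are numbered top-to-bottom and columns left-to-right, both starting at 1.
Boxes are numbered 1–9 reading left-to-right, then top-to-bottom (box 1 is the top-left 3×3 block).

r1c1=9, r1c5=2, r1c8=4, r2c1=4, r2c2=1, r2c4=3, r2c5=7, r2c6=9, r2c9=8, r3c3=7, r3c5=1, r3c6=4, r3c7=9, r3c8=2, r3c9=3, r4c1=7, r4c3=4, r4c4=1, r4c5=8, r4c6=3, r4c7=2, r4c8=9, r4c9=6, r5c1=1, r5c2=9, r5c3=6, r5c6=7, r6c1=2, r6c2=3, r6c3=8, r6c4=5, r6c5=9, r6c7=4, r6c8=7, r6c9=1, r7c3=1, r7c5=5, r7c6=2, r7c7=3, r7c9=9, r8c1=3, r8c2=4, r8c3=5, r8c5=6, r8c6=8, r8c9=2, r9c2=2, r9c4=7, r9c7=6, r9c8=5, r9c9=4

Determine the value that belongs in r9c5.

Row 9 already contains {2, 4, 5, 6, 7}.
Column 5 already contains {1, 2, 5, 6, 7, 8, 9}.
Its 3×3 block (box 8) already contains {2, 5, 6, 7, 8}.
The only value from 1–9 not eliminated is 3, so r9c5 = 3.

3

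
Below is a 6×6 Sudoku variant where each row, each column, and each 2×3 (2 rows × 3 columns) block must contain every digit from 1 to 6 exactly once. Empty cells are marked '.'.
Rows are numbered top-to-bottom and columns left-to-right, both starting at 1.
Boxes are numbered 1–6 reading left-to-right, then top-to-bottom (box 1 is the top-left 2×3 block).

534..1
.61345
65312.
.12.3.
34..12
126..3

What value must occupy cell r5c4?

6

Cell r5c4 itself could take any of {5, 6} by direct elimination.
Consider where 6 can go in box 6.
r6c4 is out (row 6 already has a 6).
r6c5 is out (row 6 already has a 6).
So the only cell in box 6 that can hold 6 is r5c4.
Therefore r5c4 = 6.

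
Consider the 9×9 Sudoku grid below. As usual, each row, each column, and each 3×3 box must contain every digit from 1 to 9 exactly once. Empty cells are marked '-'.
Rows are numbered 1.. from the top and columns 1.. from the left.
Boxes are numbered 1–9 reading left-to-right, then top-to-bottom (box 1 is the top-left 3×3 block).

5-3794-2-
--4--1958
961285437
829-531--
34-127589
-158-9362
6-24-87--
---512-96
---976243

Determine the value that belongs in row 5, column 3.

Row 5 already contains {1, 2, 3, 4, 5, 7, 8, 9}.
Column 3 already contains {1, 2, 3, 4, 5, 9}.
Its 3×3 block (box 4) already contains {1, 2, 3, 4, 5, 8, 9}.
The only value from 1–9 not eliminated is 6, so row 5, column 3 = 6.

6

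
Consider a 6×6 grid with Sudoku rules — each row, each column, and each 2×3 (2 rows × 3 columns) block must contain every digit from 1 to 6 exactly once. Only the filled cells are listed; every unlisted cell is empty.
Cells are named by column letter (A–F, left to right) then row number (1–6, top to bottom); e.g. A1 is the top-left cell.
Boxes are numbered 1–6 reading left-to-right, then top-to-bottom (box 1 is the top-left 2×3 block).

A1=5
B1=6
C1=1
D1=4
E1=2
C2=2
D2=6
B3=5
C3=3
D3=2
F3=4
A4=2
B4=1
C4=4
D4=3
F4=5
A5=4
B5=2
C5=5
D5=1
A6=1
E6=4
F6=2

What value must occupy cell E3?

1

Cell E3 itself could take any of {1, 6} by direct elimination.
Consider where 1 can go in box 4.
E4 is out (row 4 already has a 1).
So the only cell in box 4 that can hold 1 is E3.
Therefore E3 = 1.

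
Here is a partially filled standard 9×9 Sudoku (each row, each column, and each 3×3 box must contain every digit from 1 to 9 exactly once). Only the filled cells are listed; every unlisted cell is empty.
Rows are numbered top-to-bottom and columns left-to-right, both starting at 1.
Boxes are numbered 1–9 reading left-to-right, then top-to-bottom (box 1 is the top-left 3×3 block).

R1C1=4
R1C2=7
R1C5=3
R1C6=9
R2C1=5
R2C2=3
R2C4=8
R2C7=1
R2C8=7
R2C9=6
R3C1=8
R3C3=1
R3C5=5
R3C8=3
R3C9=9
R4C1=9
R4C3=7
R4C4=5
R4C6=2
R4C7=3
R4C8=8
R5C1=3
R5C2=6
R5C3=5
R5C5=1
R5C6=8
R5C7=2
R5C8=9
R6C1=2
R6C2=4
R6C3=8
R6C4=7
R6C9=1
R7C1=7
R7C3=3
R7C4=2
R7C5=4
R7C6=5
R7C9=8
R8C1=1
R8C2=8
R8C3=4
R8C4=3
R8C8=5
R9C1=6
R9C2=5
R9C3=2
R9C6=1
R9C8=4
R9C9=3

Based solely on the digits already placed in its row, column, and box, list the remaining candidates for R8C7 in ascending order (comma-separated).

6,7,9

Row 8 already contains {1, 3, 4, 5, 8}.
Column 7 already contains {1, 2, 3}.
Its 3×3 block (box 9) already contains {3, 4, 5, 8}.
Removing those from 1–9 leaves {6, 7, 9} as the candidates for R8C7.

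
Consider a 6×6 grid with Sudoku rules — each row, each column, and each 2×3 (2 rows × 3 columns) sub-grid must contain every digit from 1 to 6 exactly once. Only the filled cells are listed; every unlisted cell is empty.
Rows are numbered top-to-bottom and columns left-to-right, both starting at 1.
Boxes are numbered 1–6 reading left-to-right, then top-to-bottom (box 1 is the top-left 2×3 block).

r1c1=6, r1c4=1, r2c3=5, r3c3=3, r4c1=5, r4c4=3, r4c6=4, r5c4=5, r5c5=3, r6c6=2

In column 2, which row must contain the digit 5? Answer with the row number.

Consider where 5 can go in column 2.
r1c2 is out (box 1 already has a 5).
r2c2 is out (row 2 already has a 5).
r3c2 is out (box 3 already has a 5).
r4c2 is out (row 4 already has a 5).
r5c2 is out (row 5 already has a 5).
So the only cell in column 2 that can hold 5 is r6c2.
That is row 6.

6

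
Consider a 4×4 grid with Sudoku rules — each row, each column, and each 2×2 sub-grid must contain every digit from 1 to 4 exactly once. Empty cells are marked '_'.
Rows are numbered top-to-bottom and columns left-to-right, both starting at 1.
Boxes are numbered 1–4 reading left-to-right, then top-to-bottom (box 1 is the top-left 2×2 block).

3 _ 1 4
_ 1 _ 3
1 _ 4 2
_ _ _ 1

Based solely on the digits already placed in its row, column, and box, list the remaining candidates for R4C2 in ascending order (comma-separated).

Row 4 already contains {1}.
Column 2 already contains {1}.
Its 2×2 block (box 3) already contains {1}.
Removing those from 1–4 leaves {2, 3, 4} as the candidates for R4C2.

2,3,4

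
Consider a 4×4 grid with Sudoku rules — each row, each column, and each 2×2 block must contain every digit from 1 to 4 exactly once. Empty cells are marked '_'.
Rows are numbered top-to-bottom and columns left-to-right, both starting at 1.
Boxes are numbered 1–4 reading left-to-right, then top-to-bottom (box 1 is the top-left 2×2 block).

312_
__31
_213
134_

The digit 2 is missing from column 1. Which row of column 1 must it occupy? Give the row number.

Consider where 2 can go in column 1.
R3C1 is out (row 3 already has a 2).
So the only cell in column 1 that can hold 2 is R2C1.
That is row 2.

2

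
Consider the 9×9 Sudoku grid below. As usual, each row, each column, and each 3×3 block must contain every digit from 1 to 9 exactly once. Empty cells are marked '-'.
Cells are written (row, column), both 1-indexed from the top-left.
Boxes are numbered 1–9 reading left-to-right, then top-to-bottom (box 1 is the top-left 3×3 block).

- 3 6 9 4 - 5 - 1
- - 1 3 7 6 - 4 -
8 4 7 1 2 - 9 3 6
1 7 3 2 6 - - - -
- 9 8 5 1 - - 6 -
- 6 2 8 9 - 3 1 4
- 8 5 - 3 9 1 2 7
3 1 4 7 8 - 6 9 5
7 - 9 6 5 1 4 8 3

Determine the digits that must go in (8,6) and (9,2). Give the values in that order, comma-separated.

2,2

For (8,6):
  Row 8 already contains {1, 3, 4, 5, 6, 7, 8, 9}.
  Column 6 already contains {1, 6, 9}.
  Its 3×3 block (box 8) already contains {1, 3, 5, 6, 7, 8, 9}.
  The only value from 1–9 not eliminated is 2, so (8,6) = 2.
For (9,2):
  Row 9 already contains {1, 3, 4, 5, 6, 7, 8, 9}.
  Column 2 already contains {1, 3, 4, 6, 7, 8, 9}.
  Its 3×3 block (box 7) already contains {1, 3, 4, 5, 7, 8, 9}.
  The only value from 1–9 not eliminated is 2, so (9,2) = 2.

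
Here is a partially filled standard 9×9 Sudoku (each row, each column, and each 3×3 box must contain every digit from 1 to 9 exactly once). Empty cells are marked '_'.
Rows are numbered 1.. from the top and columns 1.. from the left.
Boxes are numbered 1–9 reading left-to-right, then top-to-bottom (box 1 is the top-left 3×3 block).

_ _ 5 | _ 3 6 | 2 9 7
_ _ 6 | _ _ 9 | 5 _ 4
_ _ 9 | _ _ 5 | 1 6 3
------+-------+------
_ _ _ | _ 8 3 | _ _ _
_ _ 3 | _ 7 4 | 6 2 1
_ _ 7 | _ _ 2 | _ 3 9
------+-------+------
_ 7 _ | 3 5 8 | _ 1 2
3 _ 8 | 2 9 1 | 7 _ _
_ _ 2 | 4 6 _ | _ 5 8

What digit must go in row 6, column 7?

Cell row 6, column 7 itself could take any of {4, 8} by direct elimination.
Consider where 8 can go in box 6.
row 4, column 7 is out (row 4 already has a 8).
row 4, column 8 is out (row 4 already has a 8).
row 4, column 9 is out (row 4 already has a 8).
So the only cell in box 6 that can hold 8 is row 6, column 7.
Therefore row 6, column 7 = 8.

8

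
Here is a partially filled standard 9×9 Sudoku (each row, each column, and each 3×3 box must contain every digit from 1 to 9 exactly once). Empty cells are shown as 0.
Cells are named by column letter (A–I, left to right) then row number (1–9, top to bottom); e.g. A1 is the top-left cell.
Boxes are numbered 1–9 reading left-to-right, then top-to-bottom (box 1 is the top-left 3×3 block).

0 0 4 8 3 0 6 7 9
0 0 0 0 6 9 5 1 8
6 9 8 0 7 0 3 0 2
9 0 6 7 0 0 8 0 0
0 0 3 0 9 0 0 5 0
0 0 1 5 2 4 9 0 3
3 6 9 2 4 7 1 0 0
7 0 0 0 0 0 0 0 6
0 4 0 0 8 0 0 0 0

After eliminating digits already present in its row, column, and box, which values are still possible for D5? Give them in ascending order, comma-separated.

Row 5 already contains {3, 5, 9}.
Column D already contains {2, 5, 7, 8}.
Its 3×3 block (box 5) already contains {2, 4, 5, 7, 9}.
Removing those from 1–9 leaves {1, 6} as the candidates for D5.

1,6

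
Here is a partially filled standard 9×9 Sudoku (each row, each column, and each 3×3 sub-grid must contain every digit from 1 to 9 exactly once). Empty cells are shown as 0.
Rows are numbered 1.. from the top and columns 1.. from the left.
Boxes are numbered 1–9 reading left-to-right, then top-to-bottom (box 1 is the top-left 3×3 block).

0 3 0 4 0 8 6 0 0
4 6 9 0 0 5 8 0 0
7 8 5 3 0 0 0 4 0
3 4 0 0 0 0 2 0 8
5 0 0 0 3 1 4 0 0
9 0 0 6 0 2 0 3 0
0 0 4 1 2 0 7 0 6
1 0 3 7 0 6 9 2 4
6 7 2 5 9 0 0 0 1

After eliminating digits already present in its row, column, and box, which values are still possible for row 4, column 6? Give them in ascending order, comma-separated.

Row 4 already contains {2, 3, 4, 8}.
Column 6 already contains {1, 2, 5, 6, 8}.
Its 3×3 block (box 5) already contains {1, 2, 3, 6}.
Removing those from 1–9 leaves {7, 9} as the candidates for row 4, column 6.

7,9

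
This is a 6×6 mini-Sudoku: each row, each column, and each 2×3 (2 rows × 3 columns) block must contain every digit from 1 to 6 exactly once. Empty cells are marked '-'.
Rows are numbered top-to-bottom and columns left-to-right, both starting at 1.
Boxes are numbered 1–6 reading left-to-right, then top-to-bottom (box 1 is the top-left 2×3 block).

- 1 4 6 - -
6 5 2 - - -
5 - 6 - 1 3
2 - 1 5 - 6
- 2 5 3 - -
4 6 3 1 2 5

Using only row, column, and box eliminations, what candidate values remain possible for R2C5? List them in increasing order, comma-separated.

Row 2 already contains {2, 5, 6}.
Column 5 already contains {1, 2}.
Its 2×3 block (box 2) already contains {6}.
Removing those from 1–6 leaves {3, 4} as the candidates for R2C5.

3,4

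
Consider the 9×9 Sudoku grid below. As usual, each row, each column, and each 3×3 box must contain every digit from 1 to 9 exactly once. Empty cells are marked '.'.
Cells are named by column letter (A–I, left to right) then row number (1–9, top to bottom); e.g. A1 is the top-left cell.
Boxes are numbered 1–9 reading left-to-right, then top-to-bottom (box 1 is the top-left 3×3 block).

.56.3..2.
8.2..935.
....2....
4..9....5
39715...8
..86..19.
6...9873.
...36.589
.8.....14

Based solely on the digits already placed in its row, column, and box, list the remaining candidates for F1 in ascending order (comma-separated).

1,4,7

Row 1 already contains {2, 3, 5, 6}.
Column F already contains {8, 9}.
Its 3×3 block (box 2) already contains {2, 3, 9}.
Removing those from 1–9 leaves {1, 4, 7} as the candidates for F1.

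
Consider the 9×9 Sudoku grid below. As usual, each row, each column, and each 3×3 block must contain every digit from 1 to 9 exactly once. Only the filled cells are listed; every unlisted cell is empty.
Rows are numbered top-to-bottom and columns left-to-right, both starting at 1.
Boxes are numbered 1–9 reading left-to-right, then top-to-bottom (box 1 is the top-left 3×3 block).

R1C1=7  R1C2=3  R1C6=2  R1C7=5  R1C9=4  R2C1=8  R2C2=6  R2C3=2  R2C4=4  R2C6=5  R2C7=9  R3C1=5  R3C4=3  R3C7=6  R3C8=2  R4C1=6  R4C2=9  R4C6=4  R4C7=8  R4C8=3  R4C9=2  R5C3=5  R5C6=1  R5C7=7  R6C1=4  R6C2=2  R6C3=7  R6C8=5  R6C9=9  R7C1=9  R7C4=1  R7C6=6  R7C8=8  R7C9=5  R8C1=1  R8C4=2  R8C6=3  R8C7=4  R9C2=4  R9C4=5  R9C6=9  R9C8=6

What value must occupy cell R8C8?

9

Cell R8C8 itself could take any of {7, 9} by direct elimination.
Consider where 9 can go in row 8.
R8C2 is out (column 2 already has a 9).
R8C3 is out (box 7 already has a 9).
R8C5 is out (box 8 already has a 9).
R8C9 is out (column 9 already has a 9).
So the only cell in row 8 that can hold 9 is R8C8.
Therefore R8C8 = 9.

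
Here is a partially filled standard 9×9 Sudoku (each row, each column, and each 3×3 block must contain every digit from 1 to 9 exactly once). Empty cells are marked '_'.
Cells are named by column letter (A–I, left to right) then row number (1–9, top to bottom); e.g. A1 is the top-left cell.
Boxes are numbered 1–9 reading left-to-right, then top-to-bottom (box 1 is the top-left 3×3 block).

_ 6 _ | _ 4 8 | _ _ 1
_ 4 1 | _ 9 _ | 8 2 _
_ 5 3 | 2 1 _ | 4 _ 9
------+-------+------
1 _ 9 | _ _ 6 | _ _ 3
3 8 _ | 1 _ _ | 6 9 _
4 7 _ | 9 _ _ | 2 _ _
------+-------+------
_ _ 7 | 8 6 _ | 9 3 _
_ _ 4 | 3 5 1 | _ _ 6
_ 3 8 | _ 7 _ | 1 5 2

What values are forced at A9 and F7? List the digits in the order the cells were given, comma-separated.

For A9:
  Consider where 6 can go in row 9.
  D9 is out (box 8 already has a 6).
  F9 is out (column F already has a 6).
  So the only cell in row 9 that can hold 6 is A9.
  So A9 = 6.
For F7:
  Consider where 2 can go in box 8.
  D9 is out (row 9 already has a 2).
  F9 is out (row 9 already has a 2).
  So the only cell in box 8 that can hold 2 is F7.
  So F7 = 2.

6,2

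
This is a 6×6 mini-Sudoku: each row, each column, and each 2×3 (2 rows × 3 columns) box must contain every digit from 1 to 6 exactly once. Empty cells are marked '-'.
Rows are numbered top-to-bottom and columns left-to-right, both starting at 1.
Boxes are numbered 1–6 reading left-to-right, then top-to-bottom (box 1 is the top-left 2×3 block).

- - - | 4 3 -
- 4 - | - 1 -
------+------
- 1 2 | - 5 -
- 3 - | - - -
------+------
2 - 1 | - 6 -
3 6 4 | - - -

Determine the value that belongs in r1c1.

1

Cell r1c1 itself could take any of {1, 5, 6} by direct elimination.
Consider where 1 can go in row 1.
r1c2 is out (column 2 already has a 1).
r1c3 is out (column 3 already has a 1).
r1c6 is out (box 2 already has a 1).
So the only cell in row 1 that can hold 1 is r1c1.
Therefore r1c1 = 1.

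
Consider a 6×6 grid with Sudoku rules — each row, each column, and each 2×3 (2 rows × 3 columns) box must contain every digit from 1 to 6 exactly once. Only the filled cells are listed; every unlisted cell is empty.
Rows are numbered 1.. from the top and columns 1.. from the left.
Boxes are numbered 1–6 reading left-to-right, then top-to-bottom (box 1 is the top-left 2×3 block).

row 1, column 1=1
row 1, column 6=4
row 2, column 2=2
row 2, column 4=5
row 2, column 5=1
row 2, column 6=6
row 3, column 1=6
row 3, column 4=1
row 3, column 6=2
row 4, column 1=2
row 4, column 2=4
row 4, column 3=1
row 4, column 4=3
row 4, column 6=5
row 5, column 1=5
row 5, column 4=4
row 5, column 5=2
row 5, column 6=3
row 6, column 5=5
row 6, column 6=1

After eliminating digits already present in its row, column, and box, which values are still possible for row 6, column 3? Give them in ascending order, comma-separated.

2,3,4,6

Row 6 already contains {1, 5}.
Column 3 already contains {1}.
Its 2×3 block (box 5) already contains {5}.
Removing those from 1–6 leaves {2, 3, 4, 6} as the candidates for row 6, column 3.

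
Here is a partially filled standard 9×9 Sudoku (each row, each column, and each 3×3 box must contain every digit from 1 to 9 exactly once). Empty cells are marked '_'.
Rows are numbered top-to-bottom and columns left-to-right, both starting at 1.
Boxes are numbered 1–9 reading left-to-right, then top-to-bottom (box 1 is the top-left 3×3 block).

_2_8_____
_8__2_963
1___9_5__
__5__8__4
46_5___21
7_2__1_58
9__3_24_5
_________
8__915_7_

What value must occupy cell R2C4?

1

Cell R2C4 itself could take any of {1, 4, 7} by direct elimination.
Consider where 1 can go in row 2.
R2C1 is out (column 1 already has a 1).
R2C3 is out (box 1 already has a 1).
R2C6 is out (column 6 already has a 1).
So the only cell in row 2 that can hold 1 is R2C4.
Therefore R2C4 = 1.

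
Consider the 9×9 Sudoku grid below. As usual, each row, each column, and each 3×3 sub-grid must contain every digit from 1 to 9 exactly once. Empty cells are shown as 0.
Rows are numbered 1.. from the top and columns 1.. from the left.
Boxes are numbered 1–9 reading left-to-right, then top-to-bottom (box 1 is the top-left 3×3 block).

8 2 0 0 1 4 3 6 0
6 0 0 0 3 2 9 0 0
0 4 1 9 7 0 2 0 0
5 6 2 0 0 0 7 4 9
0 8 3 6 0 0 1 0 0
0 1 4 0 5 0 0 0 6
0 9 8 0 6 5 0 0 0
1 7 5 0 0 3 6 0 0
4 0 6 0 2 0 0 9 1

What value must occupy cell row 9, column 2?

3

Row 9 already contains {1, 2, 4, 6, 9}.
Column 2 already contains {1, 2, 4, 6, 7, 8, 9}.
Its 3×3 block (box 7) already contains {1, 4, 5, 6, 7, 8, 9}.
The only value from 1–9 not eliminated is 3, so row 9, column 2 = 3.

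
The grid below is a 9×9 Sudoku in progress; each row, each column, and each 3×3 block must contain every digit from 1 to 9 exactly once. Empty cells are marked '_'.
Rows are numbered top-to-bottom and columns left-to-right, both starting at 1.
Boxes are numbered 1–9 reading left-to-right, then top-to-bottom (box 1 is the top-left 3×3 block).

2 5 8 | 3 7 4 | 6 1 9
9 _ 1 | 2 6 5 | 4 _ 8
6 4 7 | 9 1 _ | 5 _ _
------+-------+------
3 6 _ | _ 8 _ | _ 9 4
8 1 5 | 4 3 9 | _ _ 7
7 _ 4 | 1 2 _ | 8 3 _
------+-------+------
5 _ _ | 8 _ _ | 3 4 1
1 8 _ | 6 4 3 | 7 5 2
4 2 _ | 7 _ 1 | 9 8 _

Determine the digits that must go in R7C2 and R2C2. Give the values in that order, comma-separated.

7,3

For R7C2:
  Consider where 7 can go in column 2.
  R2C2 is out (box 1 already has a 7).
  R6C2 is out (row 6 already has a 7).
  So the only cell in column 2 that can hold 7 is R7C2.
  So R7C2 = 7.
For R2C2:
  Row 2 already contains {1, 2, 4, 5, 6, 8, 9}.
  Column 2 already contains {1, 2, 4, 5, 6, 8}.
  Its 3×3 block (box 1) already contains {1, 2, 4, 5, 6, 7, 8, 9}.
  The only value from 1–9 not eliminated is 3, so R2C2 = 3.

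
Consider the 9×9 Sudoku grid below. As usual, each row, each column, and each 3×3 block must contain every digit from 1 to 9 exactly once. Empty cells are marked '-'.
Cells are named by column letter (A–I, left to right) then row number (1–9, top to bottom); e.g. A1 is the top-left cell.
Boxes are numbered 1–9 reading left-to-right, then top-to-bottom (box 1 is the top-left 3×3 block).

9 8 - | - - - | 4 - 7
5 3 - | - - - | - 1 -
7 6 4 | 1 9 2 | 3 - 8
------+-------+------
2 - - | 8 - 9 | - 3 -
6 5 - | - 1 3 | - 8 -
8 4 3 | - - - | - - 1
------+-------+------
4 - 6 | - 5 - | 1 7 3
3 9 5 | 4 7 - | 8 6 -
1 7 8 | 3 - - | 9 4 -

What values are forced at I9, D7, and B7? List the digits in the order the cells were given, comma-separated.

For I9:
  Consider where 5 can go in box 9.
  I8 is out (row 8 already has a 5).
  So the only cell in box 9 that can hold 5 is I9.
  So I9 = 5.
For D7:
  Consider where 9 can go in column D.
  D1 is out (row 1 already has a 9).
  D2 is out (box 2 already has a 9).
  D5 is out (box 5 already has a 9).
  D6 is out (box 5 already has a 9).
  So the only cell in column D that can hold 9 is D7.
  So D7 = 9.
For B7:
  Row 7 already contains {1, 3, 4, 5, 6, 7}.
  Column B already contains {3, 4, 5, 6, 7, 8, 9}.
  Its 3×3 block (box 7) already contains {1, 3, 4, 5, 6, 7, 8, 9}.
  The only value from 1–9 not eliminated is 2, so B7 = 2.

5,9,2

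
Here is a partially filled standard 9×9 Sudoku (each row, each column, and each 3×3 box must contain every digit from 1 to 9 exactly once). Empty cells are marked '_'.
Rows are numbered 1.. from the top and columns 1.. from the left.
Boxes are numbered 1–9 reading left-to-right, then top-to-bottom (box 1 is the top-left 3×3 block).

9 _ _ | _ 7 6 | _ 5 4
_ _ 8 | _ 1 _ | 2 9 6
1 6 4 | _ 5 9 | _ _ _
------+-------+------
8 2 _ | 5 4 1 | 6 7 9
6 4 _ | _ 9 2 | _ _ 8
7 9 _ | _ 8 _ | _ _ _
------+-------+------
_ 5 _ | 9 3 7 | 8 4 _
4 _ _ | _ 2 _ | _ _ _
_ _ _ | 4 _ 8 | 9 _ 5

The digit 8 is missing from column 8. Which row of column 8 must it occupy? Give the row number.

3

Consider where 8 can go in column 8.
row 5, column 8 is out (row 5 already has a 8).
row 6, column 8 is out (row 6 already has a 8).
row 8, column 8 is out (box 9 already has a 8).
row 9, column 8 is out (row 9 already has a 8).
So the only cell in column 8 that can hold 8 is row 3, column 8.
That is row 3.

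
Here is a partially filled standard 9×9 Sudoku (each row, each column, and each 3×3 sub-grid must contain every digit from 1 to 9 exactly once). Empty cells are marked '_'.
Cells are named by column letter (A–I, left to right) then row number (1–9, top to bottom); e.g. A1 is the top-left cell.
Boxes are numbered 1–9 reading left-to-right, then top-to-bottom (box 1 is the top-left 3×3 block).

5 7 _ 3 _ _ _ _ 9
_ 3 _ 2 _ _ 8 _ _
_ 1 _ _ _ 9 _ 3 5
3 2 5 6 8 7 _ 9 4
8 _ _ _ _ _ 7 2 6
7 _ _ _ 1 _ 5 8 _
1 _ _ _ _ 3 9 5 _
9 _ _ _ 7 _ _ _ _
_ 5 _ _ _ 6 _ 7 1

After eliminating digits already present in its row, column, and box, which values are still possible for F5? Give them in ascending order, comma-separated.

4,5

Row 5 already contains {2, 6, 7, 8}.
Column F already contains {3, 6, 7, 9}.
Its 3×3 block (box 5) already contains {1, 6, 7, 8}.
Removing those from 1–9 leaves {4, 5} as the candidates for F5.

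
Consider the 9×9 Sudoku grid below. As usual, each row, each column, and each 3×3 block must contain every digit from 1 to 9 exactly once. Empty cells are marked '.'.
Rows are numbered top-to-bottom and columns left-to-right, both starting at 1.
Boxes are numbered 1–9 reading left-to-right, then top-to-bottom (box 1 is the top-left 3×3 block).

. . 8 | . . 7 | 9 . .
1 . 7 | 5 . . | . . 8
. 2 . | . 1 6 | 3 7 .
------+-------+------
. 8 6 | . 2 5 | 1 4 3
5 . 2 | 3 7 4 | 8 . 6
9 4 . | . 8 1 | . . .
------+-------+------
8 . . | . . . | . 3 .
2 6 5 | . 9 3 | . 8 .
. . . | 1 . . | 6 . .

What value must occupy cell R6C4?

Row 6 already contains {1, 4, 8, 9}.
Column 4 already contains {1, 3, 5}.
Its 3×3 block (box 5) already contains {1, 2, 3, 4, 5, 7, 8}.
The only value from 1–9 not eliminated is 6, so R6C4 = 6.

6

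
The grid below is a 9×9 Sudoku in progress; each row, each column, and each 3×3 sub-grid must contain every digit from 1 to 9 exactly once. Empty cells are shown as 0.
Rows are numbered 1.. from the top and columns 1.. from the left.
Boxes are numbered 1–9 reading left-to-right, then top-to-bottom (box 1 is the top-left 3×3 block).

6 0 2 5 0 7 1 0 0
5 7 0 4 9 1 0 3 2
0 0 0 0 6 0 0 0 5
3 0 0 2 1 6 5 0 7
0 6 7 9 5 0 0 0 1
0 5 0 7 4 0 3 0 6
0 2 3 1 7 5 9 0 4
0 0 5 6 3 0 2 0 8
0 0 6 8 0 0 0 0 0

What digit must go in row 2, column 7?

Cell row 2, column 7 itself could take any of {6, 8} by direct elimination.
Consider where 6 can go in box 3.
row 1, column 8 is out (row 1 already has a 6).
row 1, column 9 is out (row 1 already has a 6).
row 3, column 7 is out (row 3 already has a 6).
row 3, column 8 is out (row 3 already has a 6).
So the only cell in box 3 that can hold 6 is row 2, column 7.
Therefore row 2, column 7 = 6.

6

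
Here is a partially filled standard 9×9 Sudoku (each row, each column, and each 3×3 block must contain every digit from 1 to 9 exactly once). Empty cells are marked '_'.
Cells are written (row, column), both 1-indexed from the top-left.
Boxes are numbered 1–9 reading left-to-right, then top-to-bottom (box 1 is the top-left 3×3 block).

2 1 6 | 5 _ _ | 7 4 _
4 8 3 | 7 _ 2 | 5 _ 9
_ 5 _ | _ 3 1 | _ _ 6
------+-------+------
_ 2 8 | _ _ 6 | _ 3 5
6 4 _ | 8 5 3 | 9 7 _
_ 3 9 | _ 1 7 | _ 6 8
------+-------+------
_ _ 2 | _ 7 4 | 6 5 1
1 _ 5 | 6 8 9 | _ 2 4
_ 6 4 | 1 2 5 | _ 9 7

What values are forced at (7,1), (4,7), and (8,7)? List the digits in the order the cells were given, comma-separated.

8,1,3

For (7,1):
  Consider where 8 can go in row 7.
  (7,2) is out (column 2 already has a 8).
  (7,4) is out (column 4 already has a 8).
  So the only cell in row 7 that can hold 8 is (7,1).
  So (7,1) = 8.
For (4,7):
  Consider where 1 can go in column 7.
  (3,7) is out (row 3 already has a 1).
  (6,7) is out (row 6 already has a 1).
  (8,7) is out (row 8 already has a 1).
  (9,7) is out (row 9 already has a 1).
  So the only cell in column 7 that can hold 1 is (4,7).
  So (4,7) = 1.
For (8,7):
  Row 8 already contains {1, 2, 4, 5, 6, 8, 9}.
  Column 7 already contains {5, 6, 7, 9}.
  Its 3×3 block (box 9) already contains {1, 2, 4, 5, 6, 7, 9}.
  The only value from 1–9 not eliminated is 3, so (8,7) = 3.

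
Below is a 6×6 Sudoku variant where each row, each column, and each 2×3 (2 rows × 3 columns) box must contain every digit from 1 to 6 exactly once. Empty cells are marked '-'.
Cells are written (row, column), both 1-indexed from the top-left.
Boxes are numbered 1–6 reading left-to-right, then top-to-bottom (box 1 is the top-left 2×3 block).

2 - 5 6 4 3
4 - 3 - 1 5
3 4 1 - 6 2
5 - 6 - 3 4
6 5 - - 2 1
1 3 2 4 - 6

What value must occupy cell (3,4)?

Row 3 already contains {1, 2, 3, 4, 6}.
Column 4 already contains {4, 6}.
Its 2×3 block (box 4) already contains {2, 3, 4, 6}.
The only value from 1–6 not eliminated is 5, so (3,4) = 5.

5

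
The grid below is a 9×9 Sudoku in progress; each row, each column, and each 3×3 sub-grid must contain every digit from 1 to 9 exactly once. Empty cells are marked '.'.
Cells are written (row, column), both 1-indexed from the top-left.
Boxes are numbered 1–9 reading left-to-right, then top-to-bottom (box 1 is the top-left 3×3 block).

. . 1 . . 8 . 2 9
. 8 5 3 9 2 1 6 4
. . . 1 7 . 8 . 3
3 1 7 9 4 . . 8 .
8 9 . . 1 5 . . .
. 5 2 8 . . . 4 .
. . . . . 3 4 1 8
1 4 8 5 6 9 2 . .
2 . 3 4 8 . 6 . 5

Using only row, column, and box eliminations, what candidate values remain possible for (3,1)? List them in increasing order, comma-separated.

Row 3 already contains {1, 3, 7, 8}.
Column 1 already contains {1, 2, 3, 8}.
Its 3×3 block (box 1) already contains {1, 5, 8}.
Removing those from 1–9 leaves {4, 6, 9} as the candidates for (3,1).

4,6,9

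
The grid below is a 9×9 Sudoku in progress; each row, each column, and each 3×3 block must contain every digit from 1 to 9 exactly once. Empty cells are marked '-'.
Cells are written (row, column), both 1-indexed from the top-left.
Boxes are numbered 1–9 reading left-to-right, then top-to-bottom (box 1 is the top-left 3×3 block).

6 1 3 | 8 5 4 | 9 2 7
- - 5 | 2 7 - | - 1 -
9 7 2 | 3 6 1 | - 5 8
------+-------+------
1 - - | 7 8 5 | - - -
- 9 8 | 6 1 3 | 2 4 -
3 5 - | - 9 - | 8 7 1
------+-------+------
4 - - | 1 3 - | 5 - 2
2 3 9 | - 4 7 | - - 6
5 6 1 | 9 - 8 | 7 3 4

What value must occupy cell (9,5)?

Row 9 already contains {1, 3, 4, 5, 6, 7, 8, 9}.
Column 5 already contains {1, 3, 4, 5, 6, 7, 8, 9}.
Its 3×3 block (box 8) already contains {1, 3, 4, 7, 8, 9}.
The only value from 1–9 not eliminated is 2, so (9,5) = 2.

2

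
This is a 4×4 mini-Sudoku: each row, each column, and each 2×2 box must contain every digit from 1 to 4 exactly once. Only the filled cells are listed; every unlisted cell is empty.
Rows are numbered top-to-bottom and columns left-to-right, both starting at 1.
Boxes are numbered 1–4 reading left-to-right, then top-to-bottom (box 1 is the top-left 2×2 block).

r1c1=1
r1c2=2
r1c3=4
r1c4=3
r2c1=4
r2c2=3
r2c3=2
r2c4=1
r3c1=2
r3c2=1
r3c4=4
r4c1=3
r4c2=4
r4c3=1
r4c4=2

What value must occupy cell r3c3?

Row 3 already contains {1, 2, 4}.
Column 3 already contains {1, 2, 4}.
Its 2×2 block (box 4) already contains {1, 2, 4}.
The only value from 1–4 not eliminated is 3, so r3c3 = 3.

3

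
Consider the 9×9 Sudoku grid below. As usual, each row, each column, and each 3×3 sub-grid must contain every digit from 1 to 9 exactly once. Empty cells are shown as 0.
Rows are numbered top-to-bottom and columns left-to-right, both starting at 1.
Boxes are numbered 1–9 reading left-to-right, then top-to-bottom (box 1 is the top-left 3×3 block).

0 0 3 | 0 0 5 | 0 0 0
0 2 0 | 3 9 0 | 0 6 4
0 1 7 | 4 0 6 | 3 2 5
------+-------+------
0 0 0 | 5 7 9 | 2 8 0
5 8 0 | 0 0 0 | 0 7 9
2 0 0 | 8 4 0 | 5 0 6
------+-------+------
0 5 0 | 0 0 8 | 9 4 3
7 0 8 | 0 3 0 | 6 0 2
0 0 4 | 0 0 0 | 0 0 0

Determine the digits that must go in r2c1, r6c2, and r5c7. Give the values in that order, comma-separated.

8,7,4

For r2c1:
  Row 2 already contains {2, 3, 4, 6, 9}.
  Column 1 already contains {2, 5, 7}.
  Its 3×3 block (box 1) already contains {1, 2, 3, 7}.
  The only value from 1–9 not eliminated is 8, so r2c1 = 8.
For r6c2:
  Consider where 7 can go in column 2.
  r1c2 is out (box 1 already has a 7).
  r4c2 is out (row 4 already has a 7).
  r8c2 is out (row 8 already has a 7).
  r9c2 is out (box 7 already has a 7).
  So the only cell in column 2 that can hold 7 is r6c2.
  So r6c2 = 7.
For r5c7:
  Consider where 4 can go in column 7.
  r1c7 is out (box 3 already has a 4).
  r2c7 is out (row 2 already has a 4).
  r9c7 is out (row 9 already has a 4).
  So the only cell in column 7 that can hold 4 is r5c7.
  So r5c7 = 4.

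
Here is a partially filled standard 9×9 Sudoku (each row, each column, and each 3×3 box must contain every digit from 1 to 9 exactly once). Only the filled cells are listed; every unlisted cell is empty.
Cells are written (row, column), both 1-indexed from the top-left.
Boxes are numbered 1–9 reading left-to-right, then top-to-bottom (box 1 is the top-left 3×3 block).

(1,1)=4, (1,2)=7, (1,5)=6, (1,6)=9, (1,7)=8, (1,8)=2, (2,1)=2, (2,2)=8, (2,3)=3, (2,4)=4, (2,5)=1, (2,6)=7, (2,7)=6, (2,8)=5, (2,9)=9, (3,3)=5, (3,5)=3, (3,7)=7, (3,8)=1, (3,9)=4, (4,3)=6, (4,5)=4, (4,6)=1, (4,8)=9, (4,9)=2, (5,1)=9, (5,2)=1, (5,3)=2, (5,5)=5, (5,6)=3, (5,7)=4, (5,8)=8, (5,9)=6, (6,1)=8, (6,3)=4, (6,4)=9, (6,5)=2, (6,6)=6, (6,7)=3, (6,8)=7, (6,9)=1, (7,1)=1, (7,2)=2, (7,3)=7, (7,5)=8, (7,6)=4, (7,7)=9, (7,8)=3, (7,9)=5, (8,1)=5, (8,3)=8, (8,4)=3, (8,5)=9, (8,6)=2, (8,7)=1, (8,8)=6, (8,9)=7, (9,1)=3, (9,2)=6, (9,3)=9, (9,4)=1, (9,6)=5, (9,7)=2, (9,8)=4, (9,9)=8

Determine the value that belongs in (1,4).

5

Row 1 already contains {2, 4, 6, 7, 8, 9}.
Column 4 already contains {1, 3, 4, 9}.
Its 3×3 block (box 2) already contains {1, 3, 4, 6, 7, 9}.
The only value from 1–9 not eliminated is 5, so (1,4) = 5.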